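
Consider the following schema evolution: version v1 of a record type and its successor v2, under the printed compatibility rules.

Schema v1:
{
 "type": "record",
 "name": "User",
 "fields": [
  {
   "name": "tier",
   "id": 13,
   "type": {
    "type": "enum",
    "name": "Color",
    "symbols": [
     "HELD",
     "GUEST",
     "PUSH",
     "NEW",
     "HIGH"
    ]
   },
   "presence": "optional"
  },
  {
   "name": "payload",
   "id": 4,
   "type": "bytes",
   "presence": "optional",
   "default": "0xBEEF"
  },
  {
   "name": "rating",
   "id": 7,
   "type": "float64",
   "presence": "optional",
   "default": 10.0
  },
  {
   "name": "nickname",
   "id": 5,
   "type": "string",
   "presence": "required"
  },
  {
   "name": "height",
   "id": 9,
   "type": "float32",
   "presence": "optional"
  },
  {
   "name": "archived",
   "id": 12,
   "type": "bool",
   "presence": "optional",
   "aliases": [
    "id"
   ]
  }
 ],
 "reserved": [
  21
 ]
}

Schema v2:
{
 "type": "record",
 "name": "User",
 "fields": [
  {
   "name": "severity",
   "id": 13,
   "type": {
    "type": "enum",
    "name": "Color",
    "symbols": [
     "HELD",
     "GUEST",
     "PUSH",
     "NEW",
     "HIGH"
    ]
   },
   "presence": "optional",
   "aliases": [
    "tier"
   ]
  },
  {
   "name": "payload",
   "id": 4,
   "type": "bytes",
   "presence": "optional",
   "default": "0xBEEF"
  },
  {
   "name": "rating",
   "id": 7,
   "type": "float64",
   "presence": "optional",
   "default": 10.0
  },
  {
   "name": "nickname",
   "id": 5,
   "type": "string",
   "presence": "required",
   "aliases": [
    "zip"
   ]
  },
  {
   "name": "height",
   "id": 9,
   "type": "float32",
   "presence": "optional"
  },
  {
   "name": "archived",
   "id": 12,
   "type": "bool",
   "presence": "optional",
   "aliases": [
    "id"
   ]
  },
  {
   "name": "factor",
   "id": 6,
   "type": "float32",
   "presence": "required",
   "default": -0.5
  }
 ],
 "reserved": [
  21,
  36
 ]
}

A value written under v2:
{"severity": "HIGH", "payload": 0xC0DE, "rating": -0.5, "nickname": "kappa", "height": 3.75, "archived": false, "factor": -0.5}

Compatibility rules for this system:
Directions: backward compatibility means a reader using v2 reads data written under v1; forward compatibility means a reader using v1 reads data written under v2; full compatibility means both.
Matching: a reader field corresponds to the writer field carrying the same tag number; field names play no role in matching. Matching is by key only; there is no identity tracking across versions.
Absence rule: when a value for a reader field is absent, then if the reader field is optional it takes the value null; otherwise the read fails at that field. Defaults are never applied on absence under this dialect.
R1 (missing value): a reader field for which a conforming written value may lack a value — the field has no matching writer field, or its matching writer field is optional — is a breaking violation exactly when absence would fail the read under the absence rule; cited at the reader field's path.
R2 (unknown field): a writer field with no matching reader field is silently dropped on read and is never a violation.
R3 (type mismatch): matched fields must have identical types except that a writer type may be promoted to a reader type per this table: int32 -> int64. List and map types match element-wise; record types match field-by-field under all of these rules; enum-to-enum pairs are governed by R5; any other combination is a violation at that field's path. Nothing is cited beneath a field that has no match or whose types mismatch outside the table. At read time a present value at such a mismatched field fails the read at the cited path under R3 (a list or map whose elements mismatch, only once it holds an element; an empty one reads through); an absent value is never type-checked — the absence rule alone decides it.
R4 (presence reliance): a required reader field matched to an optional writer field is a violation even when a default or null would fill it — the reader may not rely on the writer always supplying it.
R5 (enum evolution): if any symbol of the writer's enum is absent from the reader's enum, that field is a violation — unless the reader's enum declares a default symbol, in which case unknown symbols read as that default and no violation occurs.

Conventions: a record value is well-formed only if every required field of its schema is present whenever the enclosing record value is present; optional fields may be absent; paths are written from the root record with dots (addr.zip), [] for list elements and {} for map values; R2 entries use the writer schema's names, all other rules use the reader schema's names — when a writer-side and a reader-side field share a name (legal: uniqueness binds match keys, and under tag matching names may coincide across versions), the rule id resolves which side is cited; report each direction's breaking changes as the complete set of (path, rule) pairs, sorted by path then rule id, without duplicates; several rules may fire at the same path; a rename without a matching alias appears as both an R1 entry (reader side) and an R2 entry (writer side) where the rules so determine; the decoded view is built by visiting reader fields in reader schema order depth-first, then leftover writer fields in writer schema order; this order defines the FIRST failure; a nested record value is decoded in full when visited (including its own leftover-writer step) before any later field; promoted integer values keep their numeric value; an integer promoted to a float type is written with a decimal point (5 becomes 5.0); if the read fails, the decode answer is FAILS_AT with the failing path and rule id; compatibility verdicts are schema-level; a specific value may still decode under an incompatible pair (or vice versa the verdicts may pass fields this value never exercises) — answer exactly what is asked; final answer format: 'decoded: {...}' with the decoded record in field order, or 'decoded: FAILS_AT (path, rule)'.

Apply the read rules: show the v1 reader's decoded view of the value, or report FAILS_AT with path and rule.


each type pair in User: writer, then reader
decode (reader v1):
  tier := "HIGH" (from writer severity)
  payload := 0xC0DE
  rating := -0.5
  nickname := "kappa"
  height := 3.75
  archived := false
  writer factor: unknown -> dropped
  => decoded: {"tier": "HIGH", "payload": 0xC0DE, "rating": -0.5, "nickname": "kappa", "height": 3.75, "archived": false}
ruling out the remaining User differences:
  added field factor to record User: required float32, tag 6, default -0.5 (in v2 it sits last) -> a verdict-level change on User — the shown value reads the same
  renamed field tier to severity in record User (alias tier declared on the renamed field) -> inert under this dialect — no rule fires on User and the result does not move

decoded: {"tier": "HIGH", "payload": 0xC0DE, "rating": -0.5, "nickname": "kappa", "height": 3.75, "archived": false}


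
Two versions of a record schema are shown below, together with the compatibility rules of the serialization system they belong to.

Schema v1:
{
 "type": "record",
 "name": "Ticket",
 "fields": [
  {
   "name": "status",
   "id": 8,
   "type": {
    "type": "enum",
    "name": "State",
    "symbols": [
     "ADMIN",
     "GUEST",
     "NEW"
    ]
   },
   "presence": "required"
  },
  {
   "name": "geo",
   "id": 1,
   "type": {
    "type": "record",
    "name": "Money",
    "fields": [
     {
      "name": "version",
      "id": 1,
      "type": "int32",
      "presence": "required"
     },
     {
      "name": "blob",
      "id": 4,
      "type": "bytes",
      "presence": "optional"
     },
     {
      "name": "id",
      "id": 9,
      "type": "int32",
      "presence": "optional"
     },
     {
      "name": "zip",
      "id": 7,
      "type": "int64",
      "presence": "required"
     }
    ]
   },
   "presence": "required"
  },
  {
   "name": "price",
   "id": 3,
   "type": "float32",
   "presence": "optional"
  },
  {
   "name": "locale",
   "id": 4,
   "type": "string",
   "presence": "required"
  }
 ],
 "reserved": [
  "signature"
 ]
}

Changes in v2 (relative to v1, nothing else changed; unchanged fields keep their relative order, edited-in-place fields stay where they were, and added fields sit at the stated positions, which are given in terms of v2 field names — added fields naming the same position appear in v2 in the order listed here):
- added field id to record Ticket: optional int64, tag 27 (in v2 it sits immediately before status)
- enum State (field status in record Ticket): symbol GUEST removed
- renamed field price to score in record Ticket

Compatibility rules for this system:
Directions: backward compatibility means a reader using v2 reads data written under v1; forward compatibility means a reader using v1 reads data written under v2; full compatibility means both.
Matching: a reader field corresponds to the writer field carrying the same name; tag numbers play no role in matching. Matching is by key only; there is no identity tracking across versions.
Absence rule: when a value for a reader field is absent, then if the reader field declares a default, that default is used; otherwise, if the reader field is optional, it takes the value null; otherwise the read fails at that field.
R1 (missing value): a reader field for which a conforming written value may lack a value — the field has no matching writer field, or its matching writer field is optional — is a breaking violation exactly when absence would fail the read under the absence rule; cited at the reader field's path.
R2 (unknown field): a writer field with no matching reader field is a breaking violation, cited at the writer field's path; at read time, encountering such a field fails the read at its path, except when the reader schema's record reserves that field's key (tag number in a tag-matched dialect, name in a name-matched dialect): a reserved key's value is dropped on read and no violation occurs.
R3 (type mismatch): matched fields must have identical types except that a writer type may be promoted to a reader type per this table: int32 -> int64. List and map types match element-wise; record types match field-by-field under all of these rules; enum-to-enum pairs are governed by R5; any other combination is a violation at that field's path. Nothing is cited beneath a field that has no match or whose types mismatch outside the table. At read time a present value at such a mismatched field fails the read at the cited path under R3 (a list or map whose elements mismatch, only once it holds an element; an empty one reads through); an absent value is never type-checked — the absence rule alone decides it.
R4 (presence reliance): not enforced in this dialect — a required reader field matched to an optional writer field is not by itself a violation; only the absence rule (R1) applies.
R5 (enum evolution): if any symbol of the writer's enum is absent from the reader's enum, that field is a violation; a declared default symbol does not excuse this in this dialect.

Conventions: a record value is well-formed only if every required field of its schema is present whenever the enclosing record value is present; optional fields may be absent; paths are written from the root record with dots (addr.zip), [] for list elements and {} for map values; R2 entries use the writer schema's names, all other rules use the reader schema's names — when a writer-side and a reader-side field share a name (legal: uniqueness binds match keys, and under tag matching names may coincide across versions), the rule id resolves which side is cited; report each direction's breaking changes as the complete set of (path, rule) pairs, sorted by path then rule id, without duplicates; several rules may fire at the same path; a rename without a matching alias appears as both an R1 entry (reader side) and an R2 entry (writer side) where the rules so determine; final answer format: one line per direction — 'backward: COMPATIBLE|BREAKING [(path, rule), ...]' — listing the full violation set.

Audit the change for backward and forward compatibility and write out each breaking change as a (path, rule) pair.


backward: BREAKING [(price, R2), (status, R5)]; forward: BREAKING [(id, R2), (score, R2)]

in Ticket below, arrows point writer -> reader
backward pass over Ticket, reader schema v2, writer schema v1:
  id: no writer-side match
  status: State -> State, writer required; from status
  geo: Money -> Money, writer required; from geo
  score: no writer-side match
  locale: string -> string, writer required; from locale
  writer field price has no reader counterpart
  geo.version: int32 -> int32, writer required; from geo.version
  geo.blob: bytes -> bytes, writer optional; from geo.blob
  geo.id: int32 -> int32, writer optional; from geo.id
  geo.zip: int64 -> int64, writer required; from geo.zip
  breaking: (price, R2)
  breaking: (status, R5)
  backward on Ticket therefore BREAKING (2)
forward pass over Ticket, reader schema v1, writer schema v2:
  status: State -> State, writer required; from status
  geo: Money -> Money, writer required; from geo
  price: no writer-side match
  locale: string -> string, writer required; from locale
  writer field id has no reader counterpart
  writer field score has no reader counterpart
  geo.version: int32 -> int32, writer required; from geo.version
  geo.blob: bytes -> bytes, writer optional; from geo.blob
  geo.id: int32 -> int32, writer optional; from geo.id
  geo.zip: int64 -> int64, writer required; from geo.zip
  breaking: (id, R2)
  breaking: (score, R2)
  forward on Ticket therefore BREAKING (2)


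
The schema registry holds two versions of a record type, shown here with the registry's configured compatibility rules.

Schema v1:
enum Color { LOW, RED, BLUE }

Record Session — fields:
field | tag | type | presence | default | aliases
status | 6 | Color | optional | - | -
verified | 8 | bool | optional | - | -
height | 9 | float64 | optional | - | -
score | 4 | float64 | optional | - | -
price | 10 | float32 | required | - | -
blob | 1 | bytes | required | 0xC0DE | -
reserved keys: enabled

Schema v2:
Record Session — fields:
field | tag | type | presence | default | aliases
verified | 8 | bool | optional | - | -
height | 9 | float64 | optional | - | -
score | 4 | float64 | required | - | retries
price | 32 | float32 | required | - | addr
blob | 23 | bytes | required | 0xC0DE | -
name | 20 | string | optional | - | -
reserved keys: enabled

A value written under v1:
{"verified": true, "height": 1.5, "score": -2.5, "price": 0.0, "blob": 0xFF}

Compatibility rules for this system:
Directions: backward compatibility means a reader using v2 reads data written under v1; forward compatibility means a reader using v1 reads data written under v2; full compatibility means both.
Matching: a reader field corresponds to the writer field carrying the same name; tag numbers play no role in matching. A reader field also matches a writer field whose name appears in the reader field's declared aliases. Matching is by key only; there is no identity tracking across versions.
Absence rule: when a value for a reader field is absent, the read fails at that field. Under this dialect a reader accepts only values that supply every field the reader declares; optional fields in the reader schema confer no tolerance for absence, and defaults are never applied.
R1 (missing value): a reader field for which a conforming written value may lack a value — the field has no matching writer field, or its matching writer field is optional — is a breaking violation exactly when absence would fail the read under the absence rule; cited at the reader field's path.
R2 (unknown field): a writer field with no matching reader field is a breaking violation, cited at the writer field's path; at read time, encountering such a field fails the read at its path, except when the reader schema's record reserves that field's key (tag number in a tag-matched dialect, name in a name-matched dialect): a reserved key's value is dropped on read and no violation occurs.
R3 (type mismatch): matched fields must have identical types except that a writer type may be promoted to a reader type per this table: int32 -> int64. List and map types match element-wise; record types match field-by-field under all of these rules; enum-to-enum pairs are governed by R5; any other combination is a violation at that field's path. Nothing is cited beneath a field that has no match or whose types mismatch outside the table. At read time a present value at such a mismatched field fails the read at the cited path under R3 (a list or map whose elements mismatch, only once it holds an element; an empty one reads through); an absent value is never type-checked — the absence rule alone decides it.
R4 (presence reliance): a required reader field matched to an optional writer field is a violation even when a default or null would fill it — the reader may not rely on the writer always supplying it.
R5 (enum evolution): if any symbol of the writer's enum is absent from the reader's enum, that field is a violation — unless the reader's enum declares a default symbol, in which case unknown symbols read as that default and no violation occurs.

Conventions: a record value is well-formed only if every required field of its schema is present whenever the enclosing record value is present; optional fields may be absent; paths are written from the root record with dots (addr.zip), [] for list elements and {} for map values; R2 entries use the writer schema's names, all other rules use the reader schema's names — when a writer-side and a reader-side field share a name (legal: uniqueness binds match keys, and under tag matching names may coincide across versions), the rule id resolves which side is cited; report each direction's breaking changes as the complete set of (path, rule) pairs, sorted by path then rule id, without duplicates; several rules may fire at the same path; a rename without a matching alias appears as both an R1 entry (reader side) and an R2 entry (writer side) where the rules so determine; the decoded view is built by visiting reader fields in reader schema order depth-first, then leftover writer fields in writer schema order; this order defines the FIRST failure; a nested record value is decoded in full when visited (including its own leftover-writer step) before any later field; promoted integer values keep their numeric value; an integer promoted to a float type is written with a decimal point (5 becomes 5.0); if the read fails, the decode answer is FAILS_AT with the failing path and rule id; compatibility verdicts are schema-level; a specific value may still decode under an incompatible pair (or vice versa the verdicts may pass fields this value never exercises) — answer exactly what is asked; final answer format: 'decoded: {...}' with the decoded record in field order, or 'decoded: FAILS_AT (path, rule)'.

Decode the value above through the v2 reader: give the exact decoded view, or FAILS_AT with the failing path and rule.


decoded: FAILS_AT (name, R1)

the writer's type comes first in each Session pair
migrating the Session value to v2:
  verified := true
  height := 1.5
  score := -2.5
  price := 0.0
  blob := 0xFF
  read fails at name under R1 (no fill)
  => FAILS_AT (name, R1)
checking off the Session differences that do not matter here:
  field blob in record Session: tag 1 changed to 23 -> inert under this dialect — no rule fires on Session and the result does not move
  field score in record Session: optional changed to required -> schema-level compatibility only; this Session value's decode is unchanged
  field price in record Session: tag 10 changed to 32 -> inert under this dialect — no rule fires on Session and the result does not move


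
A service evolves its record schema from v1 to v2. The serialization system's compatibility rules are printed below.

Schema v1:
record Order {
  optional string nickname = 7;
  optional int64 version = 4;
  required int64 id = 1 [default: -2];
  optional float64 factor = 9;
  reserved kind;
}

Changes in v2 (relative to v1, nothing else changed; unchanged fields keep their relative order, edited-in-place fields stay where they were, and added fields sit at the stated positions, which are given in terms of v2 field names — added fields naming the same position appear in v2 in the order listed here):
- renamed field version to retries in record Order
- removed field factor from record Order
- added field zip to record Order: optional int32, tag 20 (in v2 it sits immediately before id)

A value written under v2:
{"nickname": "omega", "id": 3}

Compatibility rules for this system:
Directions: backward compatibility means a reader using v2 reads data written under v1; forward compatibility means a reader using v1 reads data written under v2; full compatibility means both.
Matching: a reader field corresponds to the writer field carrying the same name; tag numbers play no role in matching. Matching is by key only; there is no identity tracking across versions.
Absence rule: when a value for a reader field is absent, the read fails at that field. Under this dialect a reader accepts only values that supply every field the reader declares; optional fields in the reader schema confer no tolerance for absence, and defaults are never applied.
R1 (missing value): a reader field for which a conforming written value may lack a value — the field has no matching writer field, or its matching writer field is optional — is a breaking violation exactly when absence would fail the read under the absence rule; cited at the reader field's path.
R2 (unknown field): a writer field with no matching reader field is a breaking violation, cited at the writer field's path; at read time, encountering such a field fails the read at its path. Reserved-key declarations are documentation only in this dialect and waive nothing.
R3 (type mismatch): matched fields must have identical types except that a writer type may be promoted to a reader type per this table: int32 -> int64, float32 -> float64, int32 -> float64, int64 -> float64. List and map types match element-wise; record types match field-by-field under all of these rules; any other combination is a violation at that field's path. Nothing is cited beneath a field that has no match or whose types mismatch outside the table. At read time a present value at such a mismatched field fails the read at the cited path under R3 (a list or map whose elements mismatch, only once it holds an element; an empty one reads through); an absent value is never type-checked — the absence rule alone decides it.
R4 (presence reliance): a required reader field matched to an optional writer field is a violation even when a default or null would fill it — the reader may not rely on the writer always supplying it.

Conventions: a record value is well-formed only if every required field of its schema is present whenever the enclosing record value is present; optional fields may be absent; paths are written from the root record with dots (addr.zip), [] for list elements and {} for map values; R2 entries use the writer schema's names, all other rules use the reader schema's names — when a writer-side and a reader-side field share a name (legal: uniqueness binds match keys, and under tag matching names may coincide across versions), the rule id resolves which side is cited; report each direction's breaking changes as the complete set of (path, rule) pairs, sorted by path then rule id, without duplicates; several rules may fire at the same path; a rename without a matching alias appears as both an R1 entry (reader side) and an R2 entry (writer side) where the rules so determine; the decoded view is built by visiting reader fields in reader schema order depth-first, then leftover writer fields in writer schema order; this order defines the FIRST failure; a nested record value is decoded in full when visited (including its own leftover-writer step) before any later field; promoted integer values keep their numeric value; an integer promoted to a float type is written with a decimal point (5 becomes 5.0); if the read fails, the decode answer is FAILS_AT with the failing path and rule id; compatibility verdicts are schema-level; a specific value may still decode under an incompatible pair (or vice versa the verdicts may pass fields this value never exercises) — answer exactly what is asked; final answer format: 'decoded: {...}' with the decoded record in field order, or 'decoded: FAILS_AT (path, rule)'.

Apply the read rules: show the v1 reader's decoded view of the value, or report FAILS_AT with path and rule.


arrows below run writer -> reader for Order
decode (reader v1):
  nickname := "omega"
  read fails at version under R1 (no fill)
  => FAILS_AT (version, R1)
checking off the Order differences that do not matter here:
  removed field factor from record Order -> affects the rule determinations only; this particular Order value decodes identically
  added field zip to record Order: optional int32, tag 20 (in v2 it sits immediately before id) -> affects the rule determinations only; this particular Order value decodes identically

decoded: FAILS_AT (version, R1)


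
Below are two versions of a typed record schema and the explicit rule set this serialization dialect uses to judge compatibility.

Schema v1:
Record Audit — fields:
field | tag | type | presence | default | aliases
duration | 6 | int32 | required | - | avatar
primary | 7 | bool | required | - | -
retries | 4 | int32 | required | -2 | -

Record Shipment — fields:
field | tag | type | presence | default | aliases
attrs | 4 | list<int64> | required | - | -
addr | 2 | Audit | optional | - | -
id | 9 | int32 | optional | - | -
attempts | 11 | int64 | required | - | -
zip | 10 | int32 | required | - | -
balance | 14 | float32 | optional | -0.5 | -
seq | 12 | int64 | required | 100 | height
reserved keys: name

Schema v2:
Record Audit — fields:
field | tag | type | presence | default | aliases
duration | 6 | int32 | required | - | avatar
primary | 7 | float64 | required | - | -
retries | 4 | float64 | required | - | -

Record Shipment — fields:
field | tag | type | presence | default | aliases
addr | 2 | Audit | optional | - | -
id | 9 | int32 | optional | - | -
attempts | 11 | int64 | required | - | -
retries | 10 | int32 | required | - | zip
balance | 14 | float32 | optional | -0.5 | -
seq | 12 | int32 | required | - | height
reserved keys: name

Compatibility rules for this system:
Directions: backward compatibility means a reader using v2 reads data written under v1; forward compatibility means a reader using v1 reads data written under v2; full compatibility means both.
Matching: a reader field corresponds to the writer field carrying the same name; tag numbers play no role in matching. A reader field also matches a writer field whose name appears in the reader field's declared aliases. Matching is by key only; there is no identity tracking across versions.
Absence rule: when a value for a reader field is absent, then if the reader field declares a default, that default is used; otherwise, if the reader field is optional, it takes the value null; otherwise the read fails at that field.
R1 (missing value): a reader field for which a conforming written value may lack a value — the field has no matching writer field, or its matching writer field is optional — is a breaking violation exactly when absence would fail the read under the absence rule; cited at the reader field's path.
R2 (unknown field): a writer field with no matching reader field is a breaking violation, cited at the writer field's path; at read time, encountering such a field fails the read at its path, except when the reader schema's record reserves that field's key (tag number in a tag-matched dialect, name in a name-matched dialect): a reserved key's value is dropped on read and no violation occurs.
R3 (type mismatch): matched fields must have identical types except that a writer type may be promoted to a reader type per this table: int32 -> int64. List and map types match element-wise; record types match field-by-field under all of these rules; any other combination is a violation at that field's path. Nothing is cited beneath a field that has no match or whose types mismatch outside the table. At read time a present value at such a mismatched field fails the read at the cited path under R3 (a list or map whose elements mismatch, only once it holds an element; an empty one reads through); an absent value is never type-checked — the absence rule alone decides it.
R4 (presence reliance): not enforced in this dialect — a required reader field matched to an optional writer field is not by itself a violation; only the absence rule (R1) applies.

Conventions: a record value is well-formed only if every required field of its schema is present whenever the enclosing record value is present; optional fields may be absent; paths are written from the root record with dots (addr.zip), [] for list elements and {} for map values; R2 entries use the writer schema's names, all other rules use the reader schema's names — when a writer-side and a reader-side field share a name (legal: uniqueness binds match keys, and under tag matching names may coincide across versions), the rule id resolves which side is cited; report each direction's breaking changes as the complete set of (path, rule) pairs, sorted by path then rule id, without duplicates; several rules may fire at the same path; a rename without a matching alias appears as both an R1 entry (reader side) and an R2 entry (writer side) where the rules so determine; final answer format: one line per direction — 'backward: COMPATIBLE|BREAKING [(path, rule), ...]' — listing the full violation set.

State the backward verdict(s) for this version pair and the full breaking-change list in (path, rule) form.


arrows below run writer -> reader for Shipment
backward for Shipment (reader v2, writer v1):
  Audit -> Audit, writer optional: addr aligns to addr
  int32 -> int32, writer optional: id aligns to id
  int64 -> int64, writer required: attempts aligns to attempts
  int32 -> int32, writer required: retries aligns to zip
  float32 -> float32, writer optional: balance aligns to balance
  int64 -> int32, writer required: seq aligns to seq
  leftover writer field: attrs
  int32 -> int32, writer required: addr.duration aligns to addr.duration
  bool -> float64, writer required: addr.primary aligns to addr.primary
  int32 -> float64, writer required: addr.retries aligns to addr.retries
  violation R3 at addr.primary
  violation R3 at addr.retries
  violation R2 at attrs
  violation R3 at seq
  => 4 violation(s): backward is BREAKING for Shipment
ruling out the remaining Shipment differences:
  renamed field zip to retries in record Shipment (alias zip declared on the renamed field) -> fires only in the forward direction of Shipment, which is not asked here

backward: BREAKING [(addr.primary, R3), (addr.retries, R3), (attrs, R2), (seq, R3)]


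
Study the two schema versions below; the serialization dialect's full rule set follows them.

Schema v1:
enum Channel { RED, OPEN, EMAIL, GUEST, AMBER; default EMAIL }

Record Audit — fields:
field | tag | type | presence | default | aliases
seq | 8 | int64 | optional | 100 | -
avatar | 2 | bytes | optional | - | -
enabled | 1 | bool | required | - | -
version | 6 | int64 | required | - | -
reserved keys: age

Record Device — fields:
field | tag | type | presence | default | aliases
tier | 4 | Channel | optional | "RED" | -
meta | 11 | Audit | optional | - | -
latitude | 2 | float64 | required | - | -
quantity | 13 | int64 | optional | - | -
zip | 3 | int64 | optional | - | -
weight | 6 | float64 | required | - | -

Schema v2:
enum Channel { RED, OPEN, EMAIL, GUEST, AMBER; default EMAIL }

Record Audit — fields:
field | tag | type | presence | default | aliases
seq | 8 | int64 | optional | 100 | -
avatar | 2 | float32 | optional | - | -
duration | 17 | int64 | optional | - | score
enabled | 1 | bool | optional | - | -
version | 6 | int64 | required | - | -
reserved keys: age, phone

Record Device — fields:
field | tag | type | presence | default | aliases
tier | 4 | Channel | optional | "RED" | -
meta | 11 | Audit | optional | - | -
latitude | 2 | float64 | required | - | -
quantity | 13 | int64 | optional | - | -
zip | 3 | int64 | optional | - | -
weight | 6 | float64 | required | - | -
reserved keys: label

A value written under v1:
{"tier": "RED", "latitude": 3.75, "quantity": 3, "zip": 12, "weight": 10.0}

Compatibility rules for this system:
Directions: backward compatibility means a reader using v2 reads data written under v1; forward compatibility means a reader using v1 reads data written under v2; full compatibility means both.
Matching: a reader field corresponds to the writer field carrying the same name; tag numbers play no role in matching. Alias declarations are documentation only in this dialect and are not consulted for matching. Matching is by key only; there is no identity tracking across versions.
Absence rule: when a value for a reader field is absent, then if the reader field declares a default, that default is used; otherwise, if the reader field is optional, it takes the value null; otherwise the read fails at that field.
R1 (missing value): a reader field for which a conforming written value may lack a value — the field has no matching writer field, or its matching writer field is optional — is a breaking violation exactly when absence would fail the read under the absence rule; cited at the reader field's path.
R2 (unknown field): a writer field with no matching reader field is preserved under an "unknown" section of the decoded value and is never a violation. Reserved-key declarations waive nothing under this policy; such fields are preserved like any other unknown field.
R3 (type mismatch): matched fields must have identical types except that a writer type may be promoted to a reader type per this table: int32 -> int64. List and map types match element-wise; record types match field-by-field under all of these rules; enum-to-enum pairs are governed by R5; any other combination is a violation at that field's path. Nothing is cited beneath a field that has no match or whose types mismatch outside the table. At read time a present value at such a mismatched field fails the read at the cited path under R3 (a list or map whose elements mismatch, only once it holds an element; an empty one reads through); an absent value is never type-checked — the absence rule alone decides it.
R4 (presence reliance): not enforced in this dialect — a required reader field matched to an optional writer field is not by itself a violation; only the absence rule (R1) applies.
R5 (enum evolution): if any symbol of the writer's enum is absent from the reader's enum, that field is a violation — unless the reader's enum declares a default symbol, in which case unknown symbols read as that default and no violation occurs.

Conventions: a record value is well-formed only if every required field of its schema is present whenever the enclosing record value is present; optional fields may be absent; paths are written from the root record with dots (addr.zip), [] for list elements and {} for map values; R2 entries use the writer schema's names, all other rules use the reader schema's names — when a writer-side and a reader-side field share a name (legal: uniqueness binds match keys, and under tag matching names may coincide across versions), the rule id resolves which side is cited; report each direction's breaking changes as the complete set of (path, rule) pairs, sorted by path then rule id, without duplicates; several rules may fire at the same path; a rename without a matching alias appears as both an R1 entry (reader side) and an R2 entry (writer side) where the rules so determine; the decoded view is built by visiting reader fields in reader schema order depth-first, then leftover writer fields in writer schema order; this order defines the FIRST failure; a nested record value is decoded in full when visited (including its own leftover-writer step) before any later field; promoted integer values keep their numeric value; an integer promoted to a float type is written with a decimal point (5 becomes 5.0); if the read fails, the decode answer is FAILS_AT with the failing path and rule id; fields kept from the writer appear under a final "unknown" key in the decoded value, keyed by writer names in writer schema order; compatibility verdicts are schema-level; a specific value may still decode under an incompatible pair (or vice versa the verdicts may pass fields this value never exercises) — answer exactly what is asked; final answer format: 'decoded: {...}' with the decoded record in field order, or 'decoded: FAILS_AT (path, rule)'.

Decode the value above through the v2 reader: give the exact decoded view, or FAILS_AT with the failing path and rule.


each type pair in Device: writer, then reader
decode (reader v2):
  tier := "RED"
  meta := null (not supplied -> null)
  latitude := 3.75
  quantity := 3
  zip := 12
  weight := 10.0
  => decoded: {"tier": "RED", "meta": null, "latitude": 3.75, "quantity": 3, "zip": 12, "weight": 10.0}
the other Device changes do not affect what is asked:
  field enabled in record Audit: required changed to optional -> affects the rule determinations only; this particular Device value decodes identically
  added field duration to record Audit: optional int64, tag 17 (in v2 it sits immediately before enabled) -> no rule fires on it and the decoded Device view is identical with or without it
  field avatar in record Audit: type bytes changed to float32 -> affects the rule determinations only; this particular Device value decodes identically

decoded: {"tier": "RED", "meta": null, "latitude": 3.75, "quantity": 3, "zip": 12, "weight": 10.0}


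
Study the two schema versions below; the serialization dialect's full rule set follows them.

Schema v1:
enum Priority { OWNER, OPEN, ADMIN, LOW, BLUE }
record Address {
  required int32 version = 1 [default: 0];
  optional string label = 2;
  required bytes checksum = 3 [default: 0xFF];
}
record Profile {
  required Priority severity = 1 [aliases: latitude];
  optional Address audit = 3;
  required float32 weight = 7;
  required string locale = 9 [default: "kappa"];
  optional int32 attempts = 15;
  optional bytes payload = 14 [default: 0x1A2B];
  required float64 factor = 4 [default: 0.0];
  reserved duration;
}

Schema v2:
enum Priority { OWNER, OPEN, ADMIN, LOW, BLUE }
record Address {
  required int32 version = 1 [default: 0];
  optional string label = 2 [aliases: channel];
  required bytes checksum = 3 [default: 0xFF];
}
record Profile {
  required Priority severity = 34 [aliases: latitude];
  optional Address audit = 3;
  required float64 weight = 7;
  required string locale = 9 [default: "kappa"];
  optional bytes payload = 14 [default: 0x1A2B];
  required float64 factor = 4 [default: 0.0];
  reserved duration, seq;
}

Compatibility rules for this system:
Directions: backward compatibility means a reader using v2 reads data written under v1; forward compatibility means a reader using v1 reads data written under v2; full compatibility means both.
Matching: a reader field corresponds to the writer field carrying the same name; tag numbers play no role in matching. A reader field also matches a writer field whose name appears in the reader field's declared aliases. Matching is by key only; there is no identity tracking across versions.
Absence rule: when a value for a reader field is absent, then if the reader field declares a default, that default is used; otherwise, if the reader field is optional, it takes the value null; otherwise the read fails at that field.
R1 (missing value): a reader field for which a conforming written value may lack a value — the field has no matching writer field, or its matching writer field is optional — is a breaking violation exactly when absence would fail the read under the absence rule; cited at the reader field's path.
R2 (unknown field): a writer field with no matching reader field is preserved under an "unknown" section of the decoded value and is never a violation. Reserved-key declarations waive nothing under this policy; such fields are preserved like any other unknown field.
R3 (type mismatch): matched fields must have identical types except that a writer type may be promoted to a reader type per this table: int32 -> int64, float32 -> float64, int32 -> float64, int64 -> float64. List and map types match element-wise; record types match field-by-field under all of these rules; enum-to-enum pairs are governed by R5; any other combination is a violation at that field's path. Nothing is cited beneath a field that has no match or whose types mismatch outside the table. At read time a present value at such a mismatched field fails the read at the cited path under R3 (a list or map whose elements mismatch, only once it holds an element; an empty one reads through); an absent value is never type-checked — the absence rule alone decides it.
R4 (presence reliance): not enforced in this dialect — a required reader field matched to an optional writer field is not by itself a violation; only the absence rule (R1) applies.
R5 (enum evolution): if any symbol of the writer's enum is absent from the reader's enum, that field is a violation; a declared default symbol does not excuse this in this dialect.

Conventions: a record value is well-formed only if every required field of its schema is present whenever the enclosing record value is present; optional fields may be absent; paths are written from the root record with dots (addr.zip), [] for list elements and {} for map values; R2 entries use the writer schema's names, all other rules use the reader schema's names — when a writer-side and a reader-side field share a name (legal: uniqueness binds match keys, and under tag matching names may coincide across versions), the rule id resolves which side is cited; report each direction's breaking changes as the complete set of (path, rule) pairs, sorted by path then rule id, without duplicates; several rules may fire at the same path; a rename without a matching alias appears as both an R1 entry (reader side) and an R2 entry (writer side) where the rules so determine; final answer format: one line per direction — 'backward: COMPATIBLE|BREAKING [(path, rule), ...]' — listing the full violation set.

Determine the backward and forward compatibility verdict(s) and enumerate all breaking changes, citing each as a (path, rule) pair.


in Profile below, arrows point writer -> reader
backward on Profile — v2 reading data written by v1:
  writer required, Priority -> Priority: reader severity maps from writer severity
  writer optional, Address -> Address: reader audit maps from writer audit
  writer required, float32 -> float64: reader weight maps from writer weight
  writer required, string -> string: reader locale maps from writer locale
  writer optional, bytes -> bytes: reader payload maps from writer payload
  writer required, float64 -> float64: reader factor maps from writer factor
  writer attempts: unknown to reader
  writer required, int32 -> int32: reader audit.version maps from writer audit.version
  writer optional, string -> string: reader audit.label maps from writer audit.label
  writer required, bytes -> bytes: reader audit.checksum maps from writer audit.checksum
  => backward: COMPATIBLE
forward on Profile — v1 reading data written by v2:
  writer required, Priority -> Priority: reader severity maps from writer severity
  writer optional, Address -> Address: reader audit maps from writer audit
  writer required, float64 -> float32: reader weight maps from writer weight
  writer required, string -> string: reader locale maps from writer locale
  no writer field matches reader attempts
  writer optional, bytes -> bytes: reader payload maps from writer payload
  writer required, float64 -> float64: reader factor maps from writer factor
  writer required, int32 -> int32: reader audit.version maps from writer audit.version
  writer optional, string -> string: reader audit.label maps from writer audit.label
  writer required, bytes -> bytes: reader audit.checksum maps from writer audit.checksum
  violation R3 at weight
  => forward: BREAKING (1)

backward: COMPATIBLE []; forward: BREAKING [(weight, R3)]
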